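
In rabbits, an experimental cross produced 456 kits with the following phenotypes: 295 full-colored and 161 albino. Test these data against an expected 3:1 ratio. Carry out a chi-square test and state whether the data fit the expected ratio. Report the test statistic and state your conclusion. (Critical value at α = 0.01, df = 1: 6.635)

25.836; not consistent

The 3:1 ratio has 4 parts, so with N = 456 the expected counts are:
  full-colored: 456 × 3/4 = 342
  albino: 456 × 1/4 = 114
χ² = Σ (O − E)² / E
  full-colored: (295 − 342)² / 342 = 6.4591
  albino: (161 − 114)² / 114 = 19.3772
χ² = 6.4591 + 19.3772 = 25.8363 ≈ 25.836
Degrees of freedom = 2 − 1 = 1; critical value at α = 0.01 is 6.635.
Since 25.836 > 6.635, we reject the null hypothesis — the data do not fit the 3:1 ratio.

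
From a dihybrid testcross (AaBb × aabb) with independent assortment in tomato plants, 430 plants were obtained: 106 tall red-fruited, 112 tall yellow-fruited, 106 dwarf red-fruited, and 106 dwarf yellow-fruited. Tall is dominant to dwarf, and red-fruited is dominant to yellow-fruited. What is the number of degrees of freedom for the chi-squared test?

3

A dihybrid testcross with independent assortment gives a 1:1:1:1 ratio.
A goodness-of-fit test with 4 phenotype classes has df = 4 − 1 = 3.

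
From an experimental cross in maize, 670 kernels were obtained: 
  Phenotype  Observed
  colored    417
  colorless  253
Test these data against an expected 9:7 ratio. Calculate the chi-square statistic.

9.765

The 9:7 ratio has 16 parts, so with N = 670 the expected counts are:
  colored: 670 × 9/16 = 376.875
  colorless: 670 × 7/16 = 293.125
χ² = Σ (O − E)² / E
  colored: (417 − 376.875)² / 376.875 = 4.2720
  colorless: (253 − 293.125)² / 293.125 = 5.4926
χ² = 4.2720 + 5.4926 = 9.7646 ≈ 9.765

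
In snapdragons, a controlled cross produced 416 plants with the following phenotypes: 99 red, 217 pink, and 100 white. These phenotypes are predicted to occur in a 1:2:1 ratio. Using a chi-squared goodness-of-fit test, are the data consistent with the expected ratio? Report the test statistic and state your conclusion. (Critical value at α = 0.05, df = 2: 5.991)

Total ratio parts = 4. Expected numbers out of 416:
  red: 416 × 1/4 = 104
  pink: 416 × 2/4 = 208
  white: 416 × 1/4 = 104
χ² = Σ (O − E)² / E
  red: (99 − 104)² / 104 = 0.2404
  pink: (217 − 208)² / 208 = 0.3894
  white: (100 − 104)² / 104 = 0.1538
χ² = 0.2404 + 0.3894 + 0.1538 = 0.7836 ≈ 0.784
Degrees of freedom = 3 − 1 = 2; critical value at α = 0.05 is 5.991.
Since 0.784 < 5.991, we fail to reject the null hypothesis — the data are consistent with the 1:2:1 ratio.

0.784; consistent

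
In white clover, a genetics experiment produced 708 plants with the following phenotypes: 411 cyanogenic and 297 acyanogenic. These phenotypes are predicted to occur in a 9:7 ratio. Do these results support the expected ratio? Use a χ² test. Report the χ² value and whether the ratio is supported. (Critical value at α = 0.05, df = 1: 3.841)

0.933; consistent

Expected counts for N = 708 under a 9:7 ratio (total parts = 16):
  cyanogenic: 708 × 9/16 = 398.25
  acyanogenic: 708 × 7/16 = 309.75
χ² = Σ (O − E)² / E
  cyanogenic: (411 − 398.25)² / 398.25 = 0.4082
  acyanogenic: (297 − 309.75)² / 309.75 = 0.5248
χ² = 0.4082 + 0.5248 = 0.933
Degrees of freedom = 2 − 1 = 1; critical value at α = 0.05 is 3.841.
Since 0.933 < 3.841, we fail to reject the null hypothesis — the data are consistent with the 9:7 ratio.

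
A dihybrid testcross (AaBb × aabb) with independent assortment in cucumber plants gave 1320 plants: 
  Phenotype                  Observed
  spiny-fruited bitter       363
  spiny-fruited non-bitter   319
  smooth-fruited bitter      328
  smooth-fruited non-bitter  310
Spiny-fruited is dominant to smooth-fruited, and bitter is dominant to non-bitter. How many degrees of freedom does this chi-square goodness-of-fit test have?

A dihybrid testcross with independent assortment gives a 1:1:1:1 ratio.
A goodness-of-fit test with 4 phenotype classes has df = 4 − 1 = 3.

3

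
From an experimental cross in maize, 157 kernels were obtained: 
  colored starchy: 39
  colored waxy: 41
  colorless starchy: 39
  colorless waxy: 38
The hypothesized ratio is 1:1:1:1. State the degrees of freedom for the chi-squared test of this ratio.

3

A goodness-of-fit test with 4 phenotype classes has df = 4 − 1 = 3.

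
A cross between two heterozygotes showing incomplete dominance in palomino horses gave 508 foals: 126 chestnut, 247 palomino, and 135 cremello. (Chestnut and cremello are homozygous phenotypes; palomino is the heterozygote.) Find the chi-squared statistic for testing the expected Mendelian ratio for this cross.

With incomplete dominance, a heterozygote × heterozygote cross gives a 1:2:1 phenotypic ratio.
The 1:2:1 ratio has 4 parts, so with N = 508 the expected counts are:
  chestnut: 508 × 1/4 = 127
  palomino: 508 × 2/4 = 254
  cremello: 508 × 1/4 = 127
χ² = Σ (O − E)² / E
  chestnut: (126 − 127)² / 127 = 0.0079
  palomino: (247 − 254)² / 254 = 0.1929
  cremello: (135 − 127)² / 127 = 0.5039
χ² = 0.0079 + 0.1929 + 0.5039 = 0.7047 ≈ 0.705

0.705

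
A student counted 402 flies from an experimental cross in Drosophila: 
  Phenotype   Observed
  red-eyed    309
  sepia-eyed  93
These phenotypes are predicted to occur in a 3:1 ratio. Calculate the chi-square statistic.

The 3:1 ratio has 4 parts, so with N = 402 the expected counts are:
  red-eyed: 402 × 3/4 = 301.5
  sepia-eyed: 402 × 1/4 = 100.5
χ² = Σ (O − E)² / E
  red-eyed: (309 − 301.5)² / 301.5 = 0.1866
  sepia-eyed: (93 − 100.5)² / 100.5 = 0.5597
χ² = 0.1866 + 0.5597 = 0.7463 ≈ 0.746

0.746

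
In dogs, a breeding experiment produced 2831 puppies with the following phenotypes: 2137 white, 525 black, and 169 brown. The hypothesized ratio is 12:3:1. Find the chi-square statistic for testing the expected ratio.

0.509

The 12:3:1 ratio has 16 parts, so with N = 2831 the expected counts are:
  white: 2831 × 12/16 = 2123.25
  black: 2831 × 3/16 = 530.8125
  brown: 2831 × 1/16 = 176.9375
χ² = Σ (O − E)² / E
  white: (2137 − 2123.25)² / 2123.25 = 0.0890
  black: (525 − 530.8125)² / 530.8125 = 0.0636
  brown: (169 − 176.9375)² / 176.9375 = 0.3561
χ² = 0.0890 + 0.0636 + 0.3561 = 0.5087 ≈ 0.509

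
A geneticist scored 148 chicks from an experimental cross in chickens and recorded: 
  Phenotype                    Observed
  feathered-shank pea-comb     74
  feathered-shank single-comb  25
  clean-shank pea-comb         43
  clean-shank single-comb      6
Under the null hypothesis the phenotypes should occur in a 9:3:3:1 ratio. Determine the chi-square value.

10.823

Expected counts for N = 148 under a 9:3:3:1 ratio (total parts = 16):
  feathered-shank pea-comb: 148 × 9/16 = 83.25
  feathered-shank single-comb: 148 × 3/16 = 27.75
  clean-shank pea-comb: 148 × 3/16 = 27.75
  clean-shank single-comb: 148 × 1/16 = 9.25
χ² = Σ (O − E)² / E
  feathered-shank pea-comb: (74 − 83.25)² / 83.25 = 1.0278
  feathered-shank single-comb: (25 − 27.75)² / 27.75 = 0.2725
  clean-shank pea-comb: (43 − 27.75)² / 27.75 = 8.3806
  clean-shank single-comb: (6 − 9.25)² / 9.25 = 1.1419
χ² = 1.0278 + 0.2725 + 8.3806 + 1.1419 = 10.8228 ≈ 10.823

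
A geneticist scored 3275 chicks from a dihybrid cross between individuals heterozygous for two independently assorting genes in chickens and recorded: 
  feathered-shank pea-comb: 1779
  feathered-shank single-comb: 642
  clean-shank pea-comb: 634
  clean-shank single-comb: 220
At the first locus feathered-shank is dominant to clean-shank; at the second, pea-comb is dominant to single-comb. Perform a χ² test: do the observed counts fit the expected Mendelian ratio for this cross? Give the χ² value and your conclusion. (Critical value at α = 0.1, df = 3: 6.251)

5.231; consistent

A dihybrid F₂ with independent assortment and complete dominance at both loci gives a 9:3:3:1 phenotypic ratio.
Total ratio parts = 16. Expected numbers out of 3275:
  feathered-shank pea-comb: 3275 × 9/16 = 1842.1875
  feathered-shank single-comb: 3275 × 3/16 = 614.0625
  clean-shank pea-comb: 3275 × 3/16 = 614.0625
  clean-shank single-comb: 3275 × 1/16 = 204.6875
χ² = Σ (O − E)² / E
  feathered-shank pea-comb: (1779 − 1842.1875)² / 1842.1875 = 2.1673
  feathered-shank single-comb: (642 − 614.0625)² / 614.0625 = 1.2710
  clean-shank pea-comb: (634 − 614.0625)² / 614.0625 = 0.6473
  clean-shank single-comb: (220 − 204.6875)² / 204.6875 = 1.1455
χ² = 2.1673 + 1.2710 + 0.6473 + 1.1455 = 5.2311 ≈ 5.231
Degrees of freedom = 4 − 1 = 3; critical value at α = 0.1 is 6.251.
Since 5.231 < 6.251, we fail to reject the null hypothesis — the data are consistent with the 9:3:3:1 ratio.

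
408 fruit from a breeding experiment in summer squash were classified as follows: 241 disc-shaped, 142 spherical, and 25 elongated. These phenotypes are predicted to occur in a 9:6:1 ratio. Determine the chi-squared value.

The 9:6:1 ratio has 16 parts, so with N = 408 the expected counts are:
  disc-shaped: 408 × 9/16 = 229.5
  spherical: 408 × 6/16 = 153
  elongated: 408 × 1/16 = 25.5
χ² = Σ (O − E)² / E
  disc-shaped: (241 − 229.5)² / 229.5 = 0.5763
  spherical: (142 − 153)² / 153 = 0.7908
  elongated: (25 − 25.5)² / 25.5 = 0.0098
χ² = 0.5763 + 0.7908 + 0.0098 = 1.3769 ≈ 1.377

1.377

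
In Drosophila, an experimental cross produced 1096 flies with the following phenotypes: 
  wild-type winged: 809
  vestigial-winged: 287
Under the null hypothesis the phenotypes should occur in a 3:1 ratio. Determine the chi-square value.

Under the 3:1 hypothesis (Σ ratio = 4, N = 1096):
  wild-type winged: 1096 × 3/4 = 822
  vestigial-winged: 1096 × 1/4 = 274
χ² = Σ (O − E)² / E
  wild-type winged: (809 − 822)² / 822 = 0.2056
  vestigial-winged: (287 − 274)² / 274 = 0.6168
χ² = 0.2056 + 0.6168 = 0.8224 ≈ 0.822

0.822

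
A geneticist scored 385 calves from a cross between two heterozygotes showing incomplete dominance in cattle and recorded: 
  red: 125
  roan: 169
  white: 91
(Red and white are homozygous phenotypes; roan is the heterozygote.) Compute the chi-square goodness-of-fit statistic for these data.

11.743

With incomplete dominance, a heterozygote × heterozygote cross gives a 1:2:1 phenotypic ratio.
Expected counts for N = 385 under a 1:2:1 ratio (total parts = 4):
  red: 385 × 1/4 = 96.25
  roan: 385 × 2/4 = 192.5
  white: 385 × 1/4 = 96.25
χ² = Σ (O − E)² / E
  red: (125 − 96.25)² / 96.25 = 8.5877
  roan: (169 − 192.5)² / 192.5 = 2.8688
  white: (91 − 96.25)² / 96.25 = 0.2864
χ² = 8.5877 + 2.8688 + 0.2864 = 11.7429 ≈ 11.743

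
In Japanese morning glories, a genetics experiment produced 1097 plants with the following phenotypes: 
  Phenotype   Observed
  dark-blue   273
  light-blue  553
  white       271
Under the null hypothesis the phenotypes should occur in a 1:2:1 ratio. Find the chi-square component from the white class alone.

Expected counts for N = 1097 under a 1:2:1 ratio (total parts = 4):
  dark-blue: 1097 × 1/4 = 274.25
  light-blue: 1097 × 2/4 = 548.5
  white: 1097 × 1/4 = 274.25
Contribution of white: (271 − 274.25)² / 274.25 = 0.0385

0.039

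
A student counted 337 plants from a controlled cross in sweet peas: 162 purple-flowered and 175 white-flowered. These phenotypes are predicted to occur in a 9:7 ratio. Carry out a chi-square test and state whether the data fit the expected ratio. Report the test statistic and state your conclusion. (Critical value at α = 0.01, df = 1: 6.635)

9.160; not consistent

The 9:7 ratio has 16 parts, so with N = 337 the expected counts are:
  purple-flowered: 337 × 9/16 = 189.5625
  white-flowered: 337 × 7/16 = 147.4375
χ² = Σ (O − E)² / E
  purple-flowered: (162 − 189.5625)² / 189.5625 = 4.0076
  white-flowered: (175 − 147.4375)² / 147.4375 = 5.1526
χ² = 4.0076 + 5.1526 = 9.1602 ≈ 9.160
Degrees of freedom = 2 − 1 = 1; critical value at α = 0.01 is 6.635.
Since 9.160 > 6.635, we reject the null hypothesis — the data do not fit the 9:7 ratio.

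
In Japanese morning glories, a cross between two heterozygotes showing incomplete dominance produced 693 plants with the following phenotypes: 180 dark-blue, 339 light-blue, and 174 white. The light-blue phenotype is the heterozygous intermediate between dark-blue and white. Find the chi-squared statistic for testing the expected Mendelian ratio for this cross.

0.429

With incomplete dominance, a heterozygote × heterozygote cross gives a 1:2:1 phenotypic ratio.
Expected counts for N = 693 under a 1:2:1 ratio (total parts = 4):
  dark-blue: 693 × 1/4 = 173.25
  light-blue: 693 × 2/4 = 346.5
  white: 693 × 1/4 = 173.25
χ² = Σ (O − E)² / E
  dark-blue: (180 − 173.25)² / 173.25 = 0.2630
  light-blue: (339 − 346.5)² / 346.5 = 0.1623
  white: (174 − 173.25)² / 173.25 = 0.0032
χ² = 0.2630 + 0.1623 + 0.0032 = 0.4285 ≈ 0.429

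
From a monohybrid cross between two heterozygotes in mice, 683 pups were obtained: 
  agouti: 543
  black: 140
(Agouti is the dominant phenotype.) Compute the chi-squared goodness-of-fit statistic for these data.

For a monohybrid cross between heterozygotes with complete dominance, the expected phenotypic ratio is 3:1.
The 3:1 ratio has 4 parts, so with N = 683 the expected counts are:
  agouti: 683 × 3/4 = 512.25
  black: 683 × 1/4 = 170.75
χ² = Σ (O − E)² / E
  agouti: (543 − 512.25)² / 512.25 = 1.8459
  black: (140 − 170.75)² / 170.75 = 5.5377
χ² = 1.8459 + 5.5377 = 7.3836 ≈ 7.384

7.384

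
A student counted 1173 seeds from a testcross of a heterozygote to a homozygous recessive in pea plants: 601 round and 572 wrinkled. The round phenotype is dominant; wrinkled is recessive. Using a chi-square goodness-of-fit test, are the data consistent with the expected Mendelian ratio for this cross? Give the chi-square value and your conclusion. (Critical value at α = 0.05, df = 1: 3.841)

A testcross of a heterozygote (Aa × aa) gives a 1:1 phenotypic ratio.
The 1:1 ratio has 2 parts, so with N = 1173 the expected counts are:
  round: 1173 × 1/2 = 586.5
  wrinkled: 1173 × 1/2 = 586.5
χ² = Σ (O − E)² / E
  round: (601 − 586.5)² / 586.5 = 0.3585
  wrinkled: (572 − 586.5)² / 586.5 = 0.3585
χ² = 0.3585 + 0.3585 = 0.717
Degrees of freedom = 2 − 1 = 1; critical value at α = 0.05 is 3.841.
Since 0.717 < 3.841, we fail to reject the null hypothesis — the data are consistent with the 1:1 ratio.

0.717; consistent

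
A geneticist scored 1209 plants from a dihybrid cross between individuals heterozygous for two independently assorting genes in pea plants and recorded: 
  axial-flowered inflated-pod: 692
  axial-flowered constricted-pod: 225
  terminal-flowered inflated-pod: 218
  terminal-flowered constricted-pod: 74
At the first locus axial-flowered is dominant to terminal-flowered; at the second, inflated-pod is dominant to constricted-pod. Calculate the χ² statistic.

A dihybrid F₂ with independent assortment and complete dominance at both loci gives a 9:3:3:1 phenotypic ratio.
Under the 9:3:3:1 hypothesis (Σ ratio = 16, N = 1209):
  axial-flowered inflated-pod: 1209 × 9/16 = 680.0625
  axial-flowered constricted-pod: 1209 × 3/16 = 226.6875
  terminal-flowered inflated-pod: 1209 × 3/16 = 226.6875
  terminal-flowered constricted-pod: 1209 × 1/16 = 75.5625
χ² = Σ (O − E)² / E
  axial-flowered inflated-pod: (692 − 680.0625)² / 680.0625 = 0.2095
  axial-flowered constricted-pod: (225 − 226.6875)² / 226.6875 = 0.0126
  terminal-flowered inflated-pod: (218 − 226.6875)² / 226.6875 = 0.3329
  terminal-flowered constricted-pod: (74 − 75.5625)² / 75.5625 = 0.0323
χ² = 0.2095 + 0.0126 + 0.3329 + 0.0323 = 0.5873 ≈ 0.587

0.587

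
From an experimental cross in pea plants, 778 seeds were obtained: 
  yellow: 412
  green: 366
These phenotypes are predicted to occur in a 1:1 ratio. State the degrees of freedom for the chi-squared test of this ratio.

1

A goodness-of-fit test with 2 phenotype classes has df = 2 − 1 = 1.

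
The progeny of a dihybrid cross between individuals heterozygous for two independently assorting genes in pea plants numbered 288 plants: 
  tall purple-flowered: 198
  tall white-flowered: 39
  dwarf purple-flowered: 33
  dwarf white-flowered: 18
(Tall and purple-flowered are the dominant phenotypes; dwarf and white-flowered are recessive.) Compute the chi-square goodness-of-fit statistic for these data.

A dihybrid F₂ with independent assortment and complete dominance at both loci gives a 9:3:3:1 phenotypic ratio.
Expected counts for N = 288 under a 9:3:3:1 ratio (total parts = 16):
  tall purple-flowered: 288 × 9/16 = 162
  tall white-flowered: 288 × 3/16 = 54
  dwarf purple-flowered: 288 × 3/16 = 54
  dwarf white-flowered: 288 × 1/16 = 18
χ² = Σ (O − E)² / E
  tall purple-flowered: (198 − 162)² / 162 = 8.0000
  tall white-flowered: (39 − 54)² / 54 = 4.1667
  dwarf purple-flowered: (33 − 54)² / 54 = 8.1667
  dwarf white-flowered: (18 − 18)² / 18 = 0.0000
χ² = 8.0000 + 4.1667 + 8.1667 + 0.0000 = 20.3334 ≈ 20.333

20.333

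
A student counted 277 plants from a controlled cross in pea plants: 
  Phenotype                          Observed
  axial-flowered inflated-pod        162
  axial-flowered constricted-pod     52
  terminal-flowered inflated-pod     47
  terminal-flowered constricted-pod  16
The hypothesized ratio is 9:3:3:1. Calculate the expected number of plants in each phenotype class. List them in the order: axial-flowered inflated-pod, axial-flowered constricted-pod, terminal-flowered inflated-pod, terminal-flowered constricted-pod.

155.8125, 51.9375, 51.9375, 17.3125

Expected counts for N = 277 under a 9:3:3:1 ratio (total parts = 16):
  axial-flowered inflated-pod: 277 × 9/16 = 155.8125
  axial-flowered constricted-pod: 277 × 3/16 = 51.9375
  terminal-flowered inflated-pod: 277 × 3/16 = 51.9375
  terminal-flowered constricted-pod: 277 × 1/16 = 17.3125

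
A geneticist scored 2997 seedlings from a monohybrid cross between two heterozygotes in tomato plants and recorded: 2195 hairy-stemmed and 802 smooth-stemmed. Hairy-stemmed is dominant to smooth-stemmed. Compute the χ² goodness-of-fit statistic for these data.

For a monohybrid cross between heterozygotes with complete dominance, the expected phenotypic ratio is 3:1.
Total ratio parts = 4. Expected numbers out of 2997:
  hairy-stemmed: 2997 × 3/4 = 2247.75
  smooth-stemmed: 2997 × 1/4 = 749.25
χ² = Σ (O − E)² / E
  hairy-stemmed: (2195 − 2247.75)² / 2247.75 = 1.2379
  smooth-stemmed: (802 − 749.25)² / 749.25 = 3.7138
χ² = 1.2379 + 3.7138 = 4.9517 ≈ 4.952

4.952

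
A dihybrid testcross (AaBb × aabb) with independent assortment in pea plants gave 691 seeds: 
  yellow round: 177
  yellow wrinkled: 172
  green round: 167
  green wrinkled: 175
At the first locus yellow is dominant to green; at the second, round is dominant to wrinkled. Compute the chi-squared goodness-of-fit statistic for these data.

A dihybrid testcross with independent assortment gives a 1:1:1:1 ratio.
Under the 1:1:1:1 hypothesis (Σ ratio = 4, N = 691):
  yellow round: 691 × 1/4 = 172.75
  yellow wrinkled: 691 × 1/4 = 172.75
  green round: 691 × 1/4 = 172.75
  green wrinkled: 691 × 1/4 = 172.75
χ² = Σ (O − E)² / E
  yellow round: (177 − 172.75)² / 172.75 = 0.1046
  yellow wrinkled: (172 − 172.75)² / 172.75 = 0.0033
  green round: (167 − 172.75)² / 172.75 = 0.1914
  green wrinkled: (175 − 172.75)² / 172.75 = 0.0293
χ² = 0.1046 + 0.0033 + 0.1914 + 0.0293 = 0.3286 ≈ 0.329

0.329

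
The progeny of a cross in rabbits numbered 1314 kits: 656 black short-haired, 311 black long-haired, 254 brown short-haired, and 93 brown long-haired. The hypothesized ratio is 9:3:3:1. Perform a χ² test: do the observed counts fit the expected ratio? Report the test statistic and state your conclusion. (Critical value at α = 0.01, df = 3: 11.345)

27.976; not consistent

Total ratio parts = 16. Expected numbers out of 1314:
  black short-haired: 1314 × 9/16 = 739.125
  black long-haired: 1314 × 3/16 = 246.375
  brown short-haired: 1314 × 3/16 = 246.375
  brown long-haired: 1314 × 1/16 = 82.125
χ² = Σ (O − E)² / E
  black short-haired: (656 − 739.125)² / 739.125 = 9.3486
  black long-haired: (311 − 246.375)² / 246.375 = 16.9514
  brown short-haired: (254 − 246.375)² / 246.375 = 0.2360
  brown long-haired: (93 − 82.125)² / 82.125 = 1.4401
χ² = 9.3486 + 16.9514 + 0.2360 + 1.4401 = 27.9761 ≈ 27.976
Degrees of freedom = 4 − 1 = 3; critical value at α = 0.01 is 11.345.
Since 27.976 > 11.345, we reject the null hypothesis — the data do not fit the 9:3:3:1 ratio.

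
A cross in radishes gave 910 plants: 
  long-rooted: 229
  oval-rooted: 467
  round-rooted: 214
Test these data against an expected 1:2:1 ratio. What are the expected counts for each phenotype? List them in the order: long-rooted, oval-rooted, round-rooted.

227.5, 455, 227.5

Under the 1:2:1 hypothesis (Σ ratio = 4, N = 910):
  long-rooted: 910 × 1/4 = 227.5
  oval-rooted: 910 × 2/4 = 455
  round-rooted: 910 × 1/4 = 227.5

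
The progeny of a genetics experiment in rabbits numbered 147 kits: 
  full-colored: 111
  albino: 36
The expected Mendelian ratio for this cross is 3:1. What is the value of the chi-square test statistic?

Under the 3:1 hypothesis (Σ ratio = 4, N = 147):
  full-colored: 147 × 3/4 = 110.25
  albino: 147 × 1/4 = 36.75
χ² = Σ (O − E)² / E
  full-colored: (111 − 110.25)² / 110.25 = 0.0051
  albino: (36 − 36.75)² / 36.75 = 0.0153
χ² = 0.0051 + 0.0153 = 0.0204 ≈ 0.020

0.020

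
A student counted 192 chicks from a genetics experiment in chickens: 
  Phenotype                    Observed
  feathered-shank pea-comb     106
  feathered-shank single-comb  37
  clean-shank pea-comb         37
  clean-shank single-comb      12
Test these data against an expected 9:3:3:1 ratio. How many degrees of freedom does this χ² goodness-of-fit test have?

A goodness-of-fit test with 4 phenotype classes has df = 4 − 1 = 3.

3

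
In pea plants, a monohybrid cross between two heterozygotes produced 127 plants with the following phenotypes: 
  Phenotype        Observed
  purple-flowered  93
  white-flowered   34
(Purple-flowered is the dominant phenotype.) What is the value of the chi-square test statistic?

0.213

For a monohybrid cross between heterozygotes with complete dominance, the expected phenotypic ratio is 3:1.
The 3:1 ratio has 4 parts, so with N = 127 the expected counts are:
  purple-flowered: 127 × 3/4 = 95.25
  white-flowered: 127 × 1/4 = 31.75
χ² = Σ (O − E)² / E
  purple-flowered: (93 − 95.25)² / 95.25 = 0.0531
  white-flowered: (34 − 31.75)² / 31.75 = 0.1594
χ² = 0.0531 + 0.1594 = 0.2125 ≈ 0.213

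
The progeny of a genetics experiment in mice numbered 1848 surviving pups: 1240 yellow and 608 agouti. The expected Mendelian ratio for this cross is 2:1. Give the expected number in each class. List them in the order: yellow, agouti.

1232, 616

Total ratio parts = 3. Expected numbers out of 1848:
  yellow: 1848 × 2/3 = 1232
  agouti: 1848 × 1/3 = 616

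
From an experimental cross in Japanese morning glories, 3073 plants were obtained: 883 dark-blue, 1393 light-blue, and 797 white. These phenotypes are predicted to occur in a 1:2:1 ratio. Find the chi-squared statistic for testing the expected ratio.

Under the 1:2:1 hypothesis (Σ ratio = 4, N = 3073):
  dark-blue: 3073 × 1/4 = 768.25
  light-blue: 3073 × 2/4 = 1536.5
  white: 3073 × 1/4 = 768.25
χ² = Σ (O − E)² / E
  dark-blue: (883 − 768.25)² / 768.25 = 17.1397
  light-blue: (1393 − 1536.5)² / 1536.5 = 13.4021
  white: (797 − 768.25)² / 768.25 = 1.0759
χ² = 17.1397 + 13.4021 + 1.0759 = 31.6177 ≈ 31.618

31.618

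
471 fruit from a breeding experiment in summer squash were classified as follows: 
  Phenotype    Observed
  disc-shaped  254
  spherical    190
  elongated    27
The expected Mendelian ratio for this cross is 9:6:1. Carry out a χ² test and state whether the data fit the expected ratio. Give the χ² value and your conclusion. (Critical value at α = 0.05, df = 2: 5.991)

Under the 9:6:1 hypothesis (Σ ratio = 16, N = 471):
  disc-shaped: 471 × 9/16 = 264.9375
  spherical: 471 × 6/16 = 176.625
  elongated: 471 × 1/16 = 29.4375
χ² = Σ (O − E)² / E
  disc-shaped: (254 − 264.9375)² / 264.9375 = 0.4515
  spherical: (190 − 176.625)² / 176.625 = 1.0128
  elongated: (27 − 29.4375)² / 29.4375 = 0.2018
χ² = 0.4515 + 1.0128 + 0.2018 = 1.6661 ≈ 1.666
Degrees of freedom = 3 − 1 = 2; critical value at α = 0.05 is 5.991.
Since 1.666 < 5.991, we fail to reject the null hypothesis — the data are consistent with the 9:6:1 ratio.

1.666; consistent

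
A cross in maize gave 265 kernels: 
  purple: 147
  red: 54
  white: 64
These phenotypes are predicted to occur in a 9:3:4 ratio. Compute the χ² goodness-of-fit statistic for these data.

0.479

The 9:3:4 ratio has 16 parts, so with N = 265 the expected counts are:
  purple: 265 × 9/16 = 149.0625
  red: 265 × 3/16 = 49.6875
  white: 265 × 4/16 = 66.25
χ² = Σ (O − E)² / E
  purple: (147 − 149.0625)² / 149.0625 = 0.0285
  red: (54 − 49.6875)² / 49.6875 = 0.3743
  white: (64 − 66.25)² / 66.25 = 0.0764
χ² = 0.0285 + 0.3743 + 0.0764 = 0.4792 ≈ 0.479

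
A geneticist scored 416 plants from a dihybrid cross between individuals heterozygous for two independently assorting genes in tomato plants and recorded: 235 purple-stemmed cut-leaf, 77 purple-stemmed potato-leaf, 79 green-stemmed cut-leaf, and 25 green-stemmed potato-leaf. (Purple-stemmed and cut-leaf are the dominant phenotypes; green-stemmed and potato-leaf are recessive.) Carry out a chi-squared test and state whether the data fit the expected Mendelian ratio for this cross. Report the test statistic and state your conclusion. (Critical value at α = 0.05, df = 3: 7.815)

A dihybrid F₂ with independent assortment and complete dominance at both loci gives a 9:3:3:1 phenotypic ratio.
Under the 9:3:3:1 hypothesis (Σ ratio = 16, N = 416):
  purple-stemmed cut-leaf: 416 × 9/16 = 234
  purple-stemmed potato-leaf: 416 × 3/16 = 78
  green-stemmed cut-leaf: 416 × 3/16 = 78
  green-stemmed potato-leaf: 416 × 1/16 = 26
χ² = Σ (O − E)² / E
  purple-stemmed cut-leaf: (235 − 234)² / 234 = 0.0043
  purple-stemmed potato-leaf: (77 − 78)² / 78 = 0.0128
  green-stemmed cut-leaf: (79 − 78)² / 78 = 0.0128
  green-stemmed potato-leaf: (25 − 26)² / 26 = 0.0385
χ² = 0.0043 + 0.0128 + 0.0128 + 0.0385 = 0.0684 ≈ 0.068
Degrees of freedom = 4 − 1 = 3; critical value at α = 0.05 is 7.815.
Since 0.068 < 7.815, we fail to reject the null hypothesis — the data are consistent with the 9:3:3:1 ratio.

0.068; consistent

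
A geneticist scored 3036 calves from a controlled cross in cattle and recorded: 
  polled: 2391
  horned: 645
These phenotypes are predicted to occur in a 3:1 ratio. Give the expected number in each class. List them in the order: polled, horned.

Expected counts for N = 3036 under a 3:1 ratio (total parts = 4):
  polled: 3036 × 3/4 = 2277
  horned: 3036 × 1/4 = 759

2277, 759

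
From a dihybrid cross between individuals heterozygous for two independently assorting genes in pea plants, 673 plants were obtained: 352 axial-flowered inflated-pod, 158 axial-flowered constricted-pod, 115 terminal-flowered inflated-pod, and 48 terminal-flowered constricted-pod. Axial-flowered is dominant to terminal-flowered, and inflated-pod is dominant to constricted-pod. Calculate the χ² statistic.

11.714

A dihybrid F₂ with independent assortment and complete dominance at both loci gives a 9:3:3:1 phenotypic ratio.
The 9:3:3:1 ratio has 16 parts, so with N = 673 the expected counts are:
  axial-flowered inflated-pod: 673 × 9/16 = 378.5625
  axial-flowered constricted-pod: 673 × 3/16 = 126.1875
  terminal-flowered inflated-pod: 673 × 3/16 = 126.1875
  terminal-flowered constricted-pod: 673 × 1/16 = 42.0625
χ² = Σ (O − E)² / E
  axial-flowered inflated-pod: (352 − 378.5625)² / 378.5625 = 1.8638
  axial-flowered constricted-pod: (158 − 126.1875)² / 126.1875 = 8.0201
  terminal-flowered inflated-pod: (115 − 126.1875)² / 126.1875 = 0.9919
  terminal-flowered constricted-pod: (48 − 42.0625)² / 42.0625 = 0.8381
χ² = 1.8638 + 8.0201 + 0.9919 + 0.8381 = 11.7139 ≈ 11.714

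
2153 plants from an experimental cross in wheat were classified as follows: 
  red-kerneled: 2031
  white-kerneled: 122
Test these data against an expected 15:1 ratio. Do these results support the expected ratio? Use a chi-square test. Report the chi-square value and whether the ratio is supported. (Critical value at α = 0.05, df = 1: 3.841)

1.251; consistent

Under the 15:1 hypothesis (Σ ratio = 16, N = 2153):
  red-kerneled: 2153 × 15/16 = 2018.4375
  white-kerneled: 2153 × 1/16 = 134.5625
χ² = Σ (O − E)² / E
  red-kerneled: (2031 − 2018.4375)² / 2018.4375 = 0.0782
  white-kerneled: (122 − 134.5625)² / 134.5625 = 1.1728
χ² = 0.0782 + 1.1728 = 1.251
Degrees of freedom = 2 − 1 = 1; critical value at α = 0.05 is 3.841.
Since 1.251 < 3.841, we fail to reject the null hypothesis — the data are consistent with the 15:1 ratio.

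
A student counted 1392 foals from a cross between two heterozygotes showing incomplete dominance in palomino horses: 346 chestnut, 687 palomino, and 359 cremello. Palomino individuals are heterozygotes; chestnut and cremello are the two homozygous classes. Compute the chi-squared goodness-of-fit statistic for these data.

With incomplete dominance, a heterozygote × heterozygote cross gives a 1:2:1 phenotypic ratio.
Under the 1:2:1 hypothesis (Σ ratio = 4, N = 1392):
  chestnut: 1392 × 1/4 = 348
  palomino: 1392 × 2/4 = 696
  cremello: 1392 × 1/4 = 348
χ² = Σ (O − E)² / E
  chestnut: (346 − 348)² / 348 = 0.0115
  palomino: (687 − 696)² / 696 = 0.1164
  cremello: (359 − 348)² / 348 = 0.3477
χ² = 0.0115 + 0.1164 + 0.3477 = 0.4756 ≈ 0.476

0.476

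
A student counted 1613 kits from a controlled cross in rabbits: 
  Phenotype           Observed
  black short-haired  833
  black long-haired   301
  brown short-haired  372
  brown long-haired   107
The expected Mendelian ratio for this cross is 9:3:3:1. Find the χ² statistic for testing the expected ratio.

Total ratio parts = 16. Expected numbers out of 1613:
  black short-haired: 1613 × 9/16 = 907.3125
  black long-haired: 1613 × 3/16 = 302.4375
  brown short-haired: 1613 × 3/16 = 302.4375
  brown long-haired: 1613 × 1/16 = 100.8125
χ² = Σ (O − E)² / E
  black short-haired: (833 − 907.3125)² / 907.3125 = 6.0865
  black long-haired: (301 − 302.4375)² / 302.4375 = 0.0068
  brown short-haired: (372 − 302.4375)² / 302.4375 = 15.9998
  brown long-haired: (107 − 100.8125)² / 100.8125 = 0.3798
χ² = 6.0865 + 0.0068 + 15.9998 + 0.3798 = 22.4729 ≈ 22.473

22.473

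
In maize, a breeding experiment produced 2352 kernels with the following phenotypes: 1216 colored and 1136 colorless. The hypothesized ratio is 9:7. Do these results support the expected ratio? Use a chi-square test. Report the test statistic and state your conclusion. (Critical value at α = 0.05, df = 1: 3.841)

19.780; not consistent

The 9:7 ratio has 16 parts, so with N = 2352 the expected counts are:
  colored: 2352 × 9/16 = 1323
  colorless: 2352 × 7/16 = 1029
χ² = Σ (O − E)² / E
  colored: (1216 − 1323)² / 1323 = 8.6538
  colorless: (1136 − 1029)² / 1029 = 11.1263
χ² = 8.6538 + 11.1263 = 19.7801 ≈ 19.780
Degrees of freedom = 2 − 1 = 1; critical value at α = 0.05 is 3.841.
Since 19.780 > 3.841, we reject the null hypothesis — the data do not fit the 9:7 ratio.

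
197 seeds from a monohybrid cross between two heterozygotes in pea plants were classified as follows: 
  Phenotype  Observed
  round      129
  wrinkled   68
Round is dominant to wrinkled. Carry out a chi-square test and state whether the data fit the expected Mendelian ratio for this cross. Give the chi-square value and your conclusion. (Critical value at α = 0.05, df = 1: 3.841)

For a monohybrid cross between heterozygotes with complete dominance, the expected phenotypic ratio is 3:1.
The 3:1 ratio has 4 parts, so with N = 197 the expected counts are:
  round: 197 × 3/4 = 147.75
  wrinkled: 197 × 1/4 = 49.25
χ² = Σ (O − E)² / E
  round: (129 − 147.75)² / 147.75 = 2.3794
  wrinkled: (68 − 49.25)² / 49.25 = 7.1383
χ² = 2.3794 + 7.1383 = 9.5177 ≈ 9.518
Degrees of freedom = 2 − 1 = 1; critical value at α = 0.05 is 3.841.
Since 9.518 > 3.841, we reject the null hypothesis — the data do not fit the 3:1 ratio.

9.518; not consistent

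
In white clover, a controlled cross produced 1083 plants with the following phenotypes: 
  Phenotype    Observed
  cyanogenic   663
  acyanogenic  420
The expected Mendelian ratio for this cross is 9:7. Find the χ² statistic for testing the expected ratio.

Total ratio parts = 16. Expected numbers out of 1083:
  cyanogenic: 1083 × 9/16 = 609.1875
  acyanogenic: 1083 × 7/16 = 473.8125
χ² = Σ (O − E)² / E
  cyanogenic: (663 − 609.1875)² / 609.1875 = 4.7535
  acyanogenic: (420 − 473.8125)² / 473.8125 = 6.1117
χ² = 4.7535 + 6.1117 = 10.8652 ≈ 10.865

10.865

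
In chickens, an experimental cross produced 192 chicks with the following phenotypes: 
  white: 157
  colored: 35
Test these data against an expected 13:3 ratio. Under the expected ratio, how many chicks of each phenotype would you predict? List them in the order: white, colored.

The 13:3 ratio has 16 parts, so with N = 192 the expected counts are:
  white: 192 × 13/16 = 156
  colored: 192 × 3/16 = 36

156, 36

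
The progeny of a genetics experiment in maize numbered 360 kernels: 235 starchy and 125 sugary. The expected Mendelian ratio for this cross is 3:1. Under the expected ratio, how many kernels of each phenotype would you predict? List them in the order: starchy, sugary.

270, 90

Under the 3:1 hypothesis (Σ ratio = 4, N = 360):
  starchy: 360 × 3/4 = 270
  sugary: 360 × 1/4 = 90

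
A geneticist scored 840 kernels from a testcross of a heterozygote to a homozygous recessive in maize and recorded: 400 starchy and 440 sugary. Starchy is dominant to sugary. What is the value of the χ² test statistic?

1.905

A testcross of a heterozygote (Aa × aa) gives a 1:1 phenotypic ratio.
Under the 1:1 hypothesis (Σ ratio = 2, N = 840):
  starchy: 840 × 1/2 = 420
  sugary: 840 × 1/2 = 420
χ² = Σ (O − E)² / E
  starchy: (400 − 420)² / 420 = 0.9524
  sugary: (440 − 420)² / 420 = 0.9524
χ² = 0.9524 + 0.9524 = 1.9048 ≈ 1.905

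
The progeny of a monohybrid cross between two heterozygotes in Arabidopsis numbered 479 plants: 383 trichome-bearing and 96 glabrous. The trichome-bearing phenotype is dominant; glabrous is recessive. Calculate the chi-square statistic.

6.280

For a monohybrid cross between heterozygotes with complete dominance, the expected phenotypic ratio is 3:1.
The 3:1 ratio has 4 parts, so with N = 479 the expected counts are:
  trichome-bearing: 479 × 3/4 = 359.25
  glabrous: 479 × 1/4 = 119.75
χ² = Σ (O − E)² / E
  trichome-bearing: (383 − 359.25)² / 359.25 = 1.5701
  glabrous: (96 − 119.75)² / 119.75 = 4.7103
χ² = 1.5701 + 4.7103 = 6.2804 ≈ 6.280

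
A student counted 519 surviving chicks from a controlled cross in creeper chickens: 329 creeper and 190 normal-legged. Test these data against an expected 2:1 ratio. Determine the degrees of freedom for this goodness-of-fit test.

1

A goodness-of-fit test with 2 phenotype classes has df = 2 − 1 = 1.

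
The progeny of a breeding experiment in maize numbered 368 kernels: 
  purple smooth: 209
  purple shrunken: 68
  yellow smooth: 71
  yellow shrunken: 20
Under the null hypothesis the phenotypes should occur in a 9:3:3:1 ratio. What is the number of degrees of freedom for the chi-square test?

A goodness-of-fit test with 4 phenotype classes has df = 4 − 1 = 3.

3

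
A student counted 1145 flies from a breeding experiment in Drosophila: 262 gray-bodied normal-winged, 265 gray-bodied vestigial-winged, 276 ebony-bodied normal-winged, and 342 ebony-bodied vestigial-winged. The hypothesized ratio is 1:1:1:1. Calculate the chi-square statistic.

14.857

Under the 1:1:1:1 hypothesis (Σ ratio = 4, N = 1145):
  gray-bodied normal-winged: 1145 × 1/4 = 286.25
  gray-bodied vestigial-winged: 1145 × 1/4 = 286.25
  ebony-bodied normal-winged: 1145 × 1/4 = 286.25
  ebony-bodied vestigial-winged: 1145 × 1/4 = 286.25
χ² = Σ (O − E)² / E
  gray-bodied normal-winged: (262 − 286.25)² / 286.25 = 2.0544
  gray-bodied vestigial-winged: (265 − 286.25)² / 286.25 = 1.5775
  ebony-bodied normal-winged: (276 − 286.25)² / 286.25 = 0.3670
  ebony-bodied vestigial-winged: (342 − 286.25)² / 286.25 = 10.8579
χ² = 2.0544 + 1.5775 + 0.3670 + 10.8579 = 14.8568 ≈ 14.857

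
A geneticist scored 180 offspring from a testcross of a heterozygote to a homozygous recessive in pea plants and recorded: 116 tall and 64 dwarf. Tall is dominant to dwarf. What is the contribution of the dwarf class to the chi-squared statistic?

7.511

A testcross of a heterozygote (Aa × aa) gives a 1:1 phenotypic ratio.
Total ratio parts = 2. Expected numbers out of 180:
  tall: 180 × 1/2 = 90
  dwarf: 180 × 1/2 = 90
Contribution of dwarf: (64 − 90)² / 90 = 7.5111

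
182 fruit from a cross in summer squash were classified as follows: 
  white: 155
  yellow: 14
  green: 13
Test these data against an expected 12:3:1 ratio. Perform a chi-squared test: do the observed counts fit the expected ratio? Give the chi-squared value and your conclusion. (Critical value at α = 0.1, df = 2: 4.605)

14.608; not consistent

Expected counts for N = 182 under a 12:3:1 ratio (total parts = 16):
  white: 182 × 12/16 = 136.5
  yellow: 182 × 3/16 = 34.125
  green: 182 × 1/16 = 11.375
χ² = Σ (O − E)² / E
  white: (155 − 136.5)² / 136.5 = 2.5073
  yellow: (14 − 34.125)² / 34.125 = 11.8686
  green: (13 − 11.375)² / 11.375 = 0.2321
χ² = 2.5073 + 11.8686 + 0.2321 = 14.608
Degrees of freedom = 3 − 1 = 2; critical value at α = 0.1 is 4.605.
Since 14.608 > 4.605, we reject the null hypothesis — the data do not fit the 12:3:1 ratio.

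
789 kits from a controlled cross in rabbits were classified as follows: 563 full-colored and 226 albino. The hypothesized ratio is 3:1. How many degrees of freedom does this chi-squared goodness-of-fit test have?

A goodness-of-fit test with 2 phenotype classes has df = 2 − 1 = 1.

1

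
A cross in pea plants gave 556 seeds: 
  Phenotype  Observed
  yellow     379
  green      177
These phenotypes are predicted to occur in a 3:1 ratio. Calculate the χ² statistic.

The 3:1 ratio has 4 parts, so with N = 556 the expected counts are:
  yellow: 556 × 3/4 = 417
  green: 556 × 1/4 = 139
χ² = Σ (O − E)² / E
  yellow: (379 − 417)² / 417 = 3.4628
  green: (177 − 139)² / 139 = 10.3885
χ² = 3.4628 + 10.3885 = 13.8513 ≈ 13.851

13.851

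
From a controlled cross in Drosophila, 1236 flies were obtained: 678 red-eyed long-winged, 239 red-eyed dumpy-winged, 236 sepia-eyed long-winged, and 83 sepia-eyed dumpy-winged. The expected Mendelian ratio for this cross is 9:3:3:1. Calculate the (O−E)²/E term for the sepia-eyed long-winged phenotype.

Under the 9:3:3:1 hypothesis (Σ ratio = 16, N = 1236):
  red-eyed long-winged: 1236 × 9/16 = 695.25
  red-eyed dumpy-winged: 1236 × 3/16 = 231.75
  sepia-eyed long-winged: 1236 × 3/16 = 231.75
  sepia-eyed dumpy-winged: 1236 × 1/16 = 77.25
Contribution of sepia-eyed long-winged: (236 − 231.75)² / 231.75 = 0.0779

0.078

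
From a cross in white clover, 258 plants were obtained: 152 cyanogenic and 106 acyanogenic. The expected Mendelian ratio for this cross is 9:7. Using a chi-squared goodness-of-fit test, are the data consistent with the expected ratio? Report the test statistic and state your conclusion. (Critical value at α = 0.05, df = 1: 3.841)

0.744; consistent

The 9:7 ratio has 16 parts, so with N = 258 the expected counts are:
  cyanogenic: 258 × 9/16 = 145.125
  acyanogenic: 258 × 7/16 = 112.875
χ² = Σ (O − E)² / E
  cyanogenic: (152 − 145.125)² / 145.125 = 0.3257
  acyanogenic: (106 − 112.875)² / 112.875 = 0.4187
χ² = 0.3257 + 0.4187 = 0.7444 ≈ 0.744
Degrees of freedom = 2 − 1 = 1; critical value at α = 0.05 is 3.841.
Since 0.744 < 3.841, we fail to reject the null hypothesis — the data are consistent with the 9:7 ratio.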